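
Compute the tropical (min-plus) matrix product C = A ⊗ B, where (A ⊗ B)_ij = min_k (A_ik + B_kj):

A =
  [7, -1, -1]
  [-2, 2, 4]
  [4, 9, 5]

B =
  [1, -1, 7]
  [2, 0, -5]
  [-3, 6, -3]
A ⊗ B =
  [-4, -1, -6]
  [-1, -3, -3]
  [2, 3, 2]

Apply the min-plus product entry-by-entry:
  C[0][0] = min over k of (A[0][0] + B[0][0] = 7 + 1 = 8, A[0][1] + B[1][0] = -1 + 2 = 1, A[0][2] + B[2][0] = -1 + -3 = -4) = -4 (attained at k = 2)
  C[0][1] = min over k of (A[0][0] + B[0][1] = 7 + -1 = 6, A[0][1] + B[1][1] = -1 + 0 = -1, A[0][2] + B[2][1] = -1 + 6 = 5) = -1 (attained at k = 1)
  C[0][2] = min over k of (A[0][0] + B[0][2] = 7 + 7 = 14, A[0][1] + B[1][2] = -1 + -5 = -6, A[0][2] + B[2][2] = -1 + -3 = -4) = -6 (attained at k = 1)
  C[1][0] = min over k of (A[1][0] + B[0][0] = -2 + 1 = -1, A[1][1] + B[1][0] = 2 + 2 = 4, A[1][2] + B[2][0] = 4 + -3 = 1) = -1 (attained at k = 0)
  C[1][1] = min over k of (A[1][0] + B[0][1] = -2 + -1 = -3, A[1][1] + B[1][1] = 2 + 0 = 2, A[1][2] + B[2][1] = 4 + 6 = 10) = -3 (attained at k = 0)
  C[1][2] = min over k of (A[1][0] + B[0][2] = -2 + 7 = 5, A[1][1] + B[1][2] = 2 + -5 = -3, A[1][2] + B[2][2] = 4 + -3 = 1) = -3 (attained at k = 1)
  C[2][0] = min over k of (A[2][0] + B[0][0] = 4 + 1 = 5, A[2][1] + B[1][0] = 9 + 2 = 11, A[2][2] + B[2][0] = 5 + -3 = 2) = 2 (attained at k = 2)
  C[2][1] = min over k of (A[2][0] + B[0][1] = 4 + -1 = 3, A[2][1] + B[1][1] = 9 + 0 = 9, A[2][2] + B[2][1] = 5 + 6 = 11) = 3 (attained at k = 0)
  C[2][2] = min over k of (A[2][0] + B[0][2] = 4 + 7 = 11, A[2][1] + B[1][2] = 9 + -5 = 4, A[2][2] + B[2][2] = 5 + -3 = 2) = 2 (attained at k = 2)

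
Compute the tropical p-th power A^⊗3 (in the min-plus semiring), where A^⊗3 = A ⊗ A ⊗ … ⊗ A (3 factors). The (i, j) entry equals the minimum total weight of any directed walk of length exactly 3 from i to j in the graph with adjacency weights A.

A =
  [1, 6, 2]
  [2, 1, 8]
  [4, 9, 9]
A^⊗3 =
  [3, 8, 4]
  [4, 3, 5]
  [6, 11, 7]

Each entry (A^⊗3)_ij equals the minimum over all length-3 walks i = v_0 → v_1 → … → v_3 = j of Σ_t A[v_t][v_{t+1}]. For example, for (i, j) = (0, 2) we minimise over 9 possible intermediate vertex sequences; the minimum is 4, attained along the walk 0 → 0 → 0 → 2.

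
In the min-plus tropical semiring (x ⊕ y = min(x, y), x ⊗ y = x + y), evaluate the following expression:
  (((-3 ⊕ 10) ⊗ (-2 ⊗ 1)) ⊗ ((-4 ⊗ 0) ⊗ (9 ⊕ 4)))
(((-3 ⊕ 10) ⊗ (-2 ⊗ 1)) ⊗ ((-4 ⊗ 0) ⊗ (9 ⊕ 4))) = -4

Expand innermost to outermost. Recall ⊕ takes the minimum of its arguments and ⊗ takes their sum. Working out the expression (((-3 ⊕ 10) ⊗ (-2 ⊗ 1)) ⊗ ((-4 ⊗ 0) ⊗ (9 ⊕ 4))) gives -4.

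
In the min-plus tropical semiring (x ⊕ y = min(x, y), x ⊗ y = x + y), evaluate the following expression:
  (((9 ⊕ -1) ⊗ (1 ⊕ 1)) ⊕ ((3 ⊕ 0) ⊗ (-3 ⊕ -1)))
(((9 ⊕ -1) ⊗ (1 ⊕ 1)) ⊕ ((3 ⊕ 0) ⊗ (-3 ⊕ -1))) = -3

Expand innermost to outermost. Recall ⊕ takes the minimum of its arguments and ⊗ takes their sum. Working out the expression (((9 ⊕ -1) ⊗ (1 ⊕ 1)) ⊕ ((3 ⊕ 0) ⊗ (-3 ⊕ -1))) gives -3.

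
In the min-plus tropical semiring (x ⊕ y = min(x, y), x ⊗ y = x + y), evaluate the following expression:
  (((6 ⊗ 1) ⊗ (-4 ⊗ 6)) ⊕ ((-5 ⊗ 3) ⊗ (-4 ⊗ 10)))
(((6 ⊗ 1) ⊗ (-4 ⊗ 6)) ⊕ ((-5 ⊗ 3) ⊗ (-4 ⊗ 10))) = 4

Expand innermost to outermost. Recall ⊕ takes the minimum of its arguments and ⊗ takes their sum. Working out the expression (((6 ⊗ 1) ⊗ (-4 ⊗ 6)) ⊕ ((-5 ⊗ 3) ⊗ (-4 ⊗ 10))) gives 4.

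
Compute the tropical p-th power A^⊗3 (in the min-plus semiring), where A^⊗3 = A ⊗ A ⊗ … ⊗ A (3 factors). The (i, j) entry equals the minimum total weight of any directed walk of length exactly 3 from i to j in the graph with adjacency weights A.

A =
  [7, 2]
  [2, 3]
A^⊗3 =
  [7, 6]
  [6, 7]

Each entry (A^⊗3)_ij equals the minimum over all length-3 walks i = v_0 → v_1 → … → v_3 = j of Σ_t A[v_t][v_{t+1}]. For example, for (i, j) = (0, 1) we minimise over 4 possible intermediate vertex sequences; the minimum is 6, attained along the walk 0 → 1 → 0 → 1.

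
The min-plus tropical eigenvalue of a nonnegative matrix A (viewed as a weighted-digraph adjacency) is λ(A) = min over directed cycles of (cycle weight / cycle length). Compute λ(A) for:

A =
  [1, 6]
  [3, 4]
λ(A) = 1

Enumerate directed cycles and compute their means (weight / length). Sample:
  cycle 0 → 0: weight = 1, length = 1, mean = 1/1 ≈ 1.000
  cycle 1 → 1: weight = 4, length = 1, mean = 4/1 ≈ 4.000
  cycle 0 → 1 → 0: weight = 9, length = 2, mean = 9/2 ≈ 4.500
  cycle 1 → 0 → 1: weight = 9, length = 2, mean = 9/2 ≈ 4.500
Minimum mean = 1.000, attained e.g. along the cycle 0 → 0 with weight 1 and length 1. So λ(A) = 1/1 = 1.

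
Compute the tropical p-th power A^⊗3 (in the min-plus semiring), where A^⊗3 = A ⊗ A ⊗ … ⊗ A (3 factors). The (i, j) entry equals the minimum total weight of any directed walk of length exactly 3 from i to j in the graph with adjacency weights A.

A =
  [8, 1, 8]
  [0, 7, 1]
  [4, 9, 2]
A^⊗3 =
  [6, 2, 4]
  [1, 6, 2]
  [5, 7, 6]

Each entry (A^⊗3)_ij equals the minimum over all length-3 walks i = v_0 → v_1 → … → v_3 = j of Σ_t A[v_t][v_{t+1}]. For example, for (i, j) = (0, 2) we minimise over 9 possible intermediate vertex sequences; the minimum is 4, attained along the walk 0 → 1 → 2 → 2.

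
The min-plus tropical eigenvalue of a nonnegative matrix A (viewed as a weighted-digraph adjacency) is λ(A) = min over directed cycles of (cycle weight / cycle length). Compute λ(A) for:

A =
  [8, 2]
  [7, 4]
λ(A) = 4

Enumerate directed cycles and compute their means (weight / length). Sample:
  cycle 0 → 0: weight = 8, length = 1, mean = 8/1 ≈ 8.000
  cycle 1 → 1: weight = 4, length = 1, mean = 4/1 ≈ 4.000
  cycle 0 → 1 → 0: weight = 9, length = 2, mean = 9/2 ≈ 4.500
  cycle 1 → 0 → 1: weight = 9, length = 2, mean = 9/2 ≈ 4.500
Minimum mean = 4.000, attained e.g. along the cycle 1 → 1 with weight 4 and length 1. So λ(A) = 4/1 = 4.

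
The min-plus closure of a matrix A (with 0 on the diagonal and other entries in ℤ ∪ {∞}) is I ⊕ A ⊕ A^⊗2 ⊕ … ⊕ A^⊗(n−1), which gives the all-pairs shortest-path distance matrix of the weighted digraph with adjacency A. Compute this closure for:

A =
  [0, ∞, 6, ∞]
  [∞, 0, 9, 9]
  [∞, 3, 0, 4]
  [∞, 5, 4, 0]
Closure =
  [0, 9, 6, 10]
  [∞, 0, 9, 9]
  [∞, 3, 0, 4]
  [∞, 5, 4, 0]

This is the Floyd-Warshall all-pairs shortest-path computation. For each intermediate vertex k = 0, 1, …, 3, update dist[i][j] ← min(dist[i][j], dist[i][k] + dist[k][j]). The final matrix gives, for each (i, j), the minimum total weight of any directed path from i to j (possibly empty when i = j).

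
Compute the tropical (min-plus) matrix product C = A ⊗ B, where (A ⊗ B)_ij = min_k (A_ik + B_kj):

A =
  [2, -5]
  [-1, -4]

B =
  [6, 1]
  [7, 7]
A ⊗ B =
  [2, 2]
  [3, 0]

Apply the min-plus product entry-by-entry:
  C[0][0] = min over k of (A[0][0] + B[0][0] = 2 + 6 = 8, A[0][1] + B[1][0] = -5 + 7 = 2) = 2 (attained at k = 1)
  C[0][1] = min over k of (A[0][0] + B[0][1] = 2 + 1 = 3, A[0][1] + B[1][1] = -5 + 7 = 2) = 2 (attained at k = 1)
  C[1][0] = min over k of (A[1][0] + B[0][0] = -1 + 6 = 5, A[1][1] + B[1][0] = -4 + 7 = 3) = 3 (attained at k = 1)
  C[1][1] = min over k of (A[1][0] + B[0][1] = -1 + 1 = 0, A[1][1] + B[1][1] = -4 + 7 = 3) = 0 (attained at k = 0)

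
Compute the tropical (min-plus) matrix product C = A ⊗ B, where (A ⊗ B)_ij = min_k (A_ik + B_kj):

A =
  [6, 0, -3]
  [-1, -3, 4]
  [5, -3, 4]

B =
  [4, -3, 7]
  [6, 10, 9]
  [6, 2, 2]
A ⊗ B =
  [3, -1, -1]
  [3, -4, 6]
  [3, 2, 6]

Apply the min-plus product entry-by-entry:
  C[0][0] = min over k of (A[0][0] + B[0][0] = 6 + 4 = 10, A[0][1] + B[1][0] = 0 + 6 = 6, A[0][2] + B[2][0] = -3 + 6 = 3) = 3 (attained at k = 2)
  C[0][1] = min over k of (A[0][0] + B[0][1] = 6 + -3 = 3, A[0][1] + B[1][1] = 0 + 10 = 10, A[0][2] + B[2][1] = -3 + 2 = -1) = -1 (attained at k = 2)
  C[0][2] = min over k of (A[0][0] + B[0][2] = 6 + 7 = 13, A[0][1] + B[1][2] = 0 + 9 = 9, A[0][2] + B[2][2] = -3 + 2 = -1) = -1 (attained at k = 2)
  C[1][0] = min over k of (A[1][0] + B[0][0] = -1 + 4 = 3, A[1][1] + B[1][0] = -3 + 6 = 3, A[1][2] + B[2][0] = 4 + 6 = 10) = 3 (attained at k = 0)
  C[1][1] = min over k of (A[1][0] + B[0][1] = -1 + -3 = -4, A[1][1] + B[1][1] = -3 + 10 = 7, A[1][2] + B[2][1] = 4 + 2 = 6) = -4 (attained at k = 0)
  C[1][2] = min over k of (A[1][0] + B[0][2] = -1 + 7 = 6, A[1][1] + B[1][2] = -3 + 9 = 6, A[1][2] + B[2][2] = 4 + 2 = 6) = 6 (attained at k = 0)
  C[2][0] = min over k of (A[2][0] + B[0][0] = 5 + 4 = 9, A[2][1] + B[1][0] = -3 + 6 = 3, A[2][2] + B[2][0] = 4 + 6 = 10) = 3 (attained at k = 1)
  C[2][1] = min over k of (A[2][0] + B[0][1] = 5 + -3 = 2, A[2][1] + B[1][1] = -3 + 10 = 7, A[2][2] + B[2][1] = 4 + 2 = 6) = 2 (attained at k = 0)
  C[2][2] = min over k of (A[2][0] + B[0][2] = 5 + 7 = 12, A[2][1] + B[1][2] = -3 + 9 = 6, A[2][2] + B[2][2] = 4 + 2 = 6) = 6 (attained at k = 1)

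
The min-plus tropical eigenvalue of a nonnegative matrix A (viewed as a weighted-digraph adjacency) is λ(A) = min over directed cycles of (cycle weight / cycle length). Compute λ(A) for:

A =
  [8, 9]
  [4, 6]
λ(A) = 6

Enumerate directed cycles and compute their means (weight / length). Sample:
  cycle 0 → 0: weight = 8, length = 1, mean = 8/1 ≈ 8.000
  cycle 1 → 1: weight = 6, length = 1, mean = 6/1 ≈ 6.000
  cycle 0 → 1 → 0: weight = 13, length = 2, mean = 13/2 ≈ 6.500
  cycle 1 → 0 → 1: weight = 13, length = 2, mean = 13/2 ≈ 6.500
Minimum mean = 6.000, attained e.g. along the cycle 1 → 1 with weight 6 and length 1. So λ(A) = 6/1 = 6.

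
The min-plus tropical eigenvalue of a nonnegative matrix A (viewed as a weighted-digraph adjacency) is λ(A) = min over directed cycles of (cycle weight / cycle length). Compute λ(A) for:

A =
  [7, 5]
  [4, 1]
λ(A) = 1

Enumerate directed cycles and compute their means (weight / length). Sample:
  cycle 0 → 0: weight = 7, length = 1, mean = 7/1 ≈ 7.000
  cycle 1 → 1: weight = 1, length = 1, mean = 1/1 ≈ 1.000
  cycle 0 → 1 → 0: weight = 9, length = 2, mean = 9/2 ≈ 4.500
  cycle 1 → 0 → 1: weight = 9, length = 2, mean = 9/2 ≈ 4.500
Minimum mean = 1.000, attained e.g. along the cycle 1 → 1 with weight 1 and length 1. So λ(A) = 1/1 = 1.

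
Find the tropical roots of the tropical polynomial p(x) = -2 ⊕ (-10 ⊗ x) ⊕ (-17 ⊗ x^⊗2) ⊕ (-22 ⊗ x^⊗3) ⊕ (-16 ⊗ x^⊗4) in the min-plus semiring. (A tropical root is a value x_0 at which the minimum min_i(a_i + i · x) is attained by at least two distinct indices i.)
Roots: {-6, 5, 7, 8}

Each tropical root is a break point of the lower envelope of the lines y = a_i + i · x (there are 5 lines, with slopes 0, 1, ..., 4). Only the lines that attain the minimum somewhere contribute to roots; other lines are dominated. Here the surviving (envelope) indices are i = 4, i = 3, i = 2, i = 1, i = 0.
Intersections between consecutive envelope lines give the roots: for adjacent envelope indices i < j the intersection is x = (a_i − a_j) / (j − i). Reading off the sorted break points: {-6, 5, 7, 8}.
Verification: at each break x_0, at least two indices attain the minimum of min_i(a_i + i · x_0).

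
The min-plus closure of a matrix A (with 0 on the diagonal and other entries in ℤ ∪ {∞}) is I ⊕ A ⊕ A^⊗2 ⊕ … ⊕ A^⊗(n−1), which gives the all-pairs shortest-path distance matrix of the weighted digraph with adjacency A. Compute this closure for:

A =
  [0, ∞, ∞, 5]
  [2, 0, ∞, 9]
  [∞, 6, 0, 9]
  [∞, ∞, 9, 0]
Closure =
  [0, 20, 14, 5]
  [2, 0, 16, 7]
  [8, 6, 0, 9]
  [17, 15, 9, 0]

This is the Floyd-Warshall all-pairs shortest-path computation. For each intermediate vertex k = 0, 1, …, 3, update dist[i][j] ← min(dist[i][j], dist[i][k] + dist[k][j]). The final matrix gives, for each (i, j), the minimum total weight of any directed path from i to j (possibly empty when i = j).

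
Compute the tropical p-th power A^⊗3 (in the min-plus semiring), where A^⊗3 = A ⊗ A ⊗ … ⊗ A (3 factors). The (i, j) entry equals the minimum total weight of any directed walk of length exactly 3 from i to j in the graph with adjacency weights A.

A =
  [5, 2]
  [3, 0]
A^⊗3 =
  [5, 2]
  [3, 0]

Each entry (A^⊗3)_ij equals the minimum over all length-3 walks i = v_0 → v_1 → … → v_3 = j of Σ_t A[v_t][v_{t+1}]. For example, for (i, j) = (0, 1) we minimise over 4 possible intermediate vertex sequences; the minimum is 2, attained along the walk 0 → 1 → 1 → 1.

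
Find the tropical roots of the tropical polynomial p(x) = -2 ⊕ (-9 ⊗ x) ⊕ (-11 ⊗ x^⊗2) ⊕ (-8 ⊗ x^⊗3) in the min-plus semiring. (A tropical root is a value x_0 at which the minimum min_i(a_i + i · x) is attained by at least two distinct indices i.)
Roots: {-3, 2, 7}

Each tropical root is a break point of the lower envelope of the lines y = a_i + i · x (there are 4 lines, with slopes 0, 1, ..., 3). Only the lines that attain the minimum somewhere contribute to roots; other lines are dominated. Here the surviving (envelope) indices are i = 3, i = 2, i = 1, i = 0.
Intersections between consecutive envelope lines give the roots: for adjacent envelope indices i < j the intersection is x = (a_i − a_j) / (j − i). Reading off the sorted break points: {-3, 2, 7}.
Verification: at each break x_0, at least two indices attain the minimum of min_i(a_i + i · x_0).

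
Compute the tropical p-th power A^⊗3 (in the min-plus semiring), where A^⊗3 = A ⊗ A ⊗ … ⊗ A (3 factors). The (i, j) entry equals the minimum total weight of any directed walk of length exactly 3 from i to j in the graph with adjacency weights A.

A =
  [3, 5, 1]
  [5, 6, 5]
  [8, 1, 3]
A^⊗3 =
  [7, 5, 7]
  [11, 7, 9]
  [9, 7, 7]

Each entry (A^⊗3)_ij equals the minimum over all length-3 walks i = v_0 → v_1 → … → v_3 = j of Σ_t A[v_t][v_{t+1}]. For example, for (i, j) = (0, 2) we minimise over 9 possible intermediate vertex sequences; the minimum is 7, attained along the walk 0 → 0 → 0 → 2.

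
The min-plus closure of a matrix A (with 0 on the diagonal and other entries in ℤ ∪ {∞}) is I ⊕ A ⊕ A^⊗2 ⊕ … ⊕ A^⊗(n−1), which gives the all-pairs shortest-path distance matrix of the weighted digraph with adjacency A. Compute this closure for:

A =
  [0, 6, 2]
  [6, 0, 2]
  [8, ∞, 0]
Closure =
  [0, 6, 2]
  [6, 0, 2]
  [8, 14, 0]

This is the Floyd-Warshall all-pairs shortest-path computation. For each intermediate vertex k = 0, 1, …, 2, update dist[i][j] ← min(dist[i][j], dist[i][k] + dist[k][j]). The final matrix gives, for each (i, j), the minimum total weight of any directed path from i to j (possibly empty when i = j).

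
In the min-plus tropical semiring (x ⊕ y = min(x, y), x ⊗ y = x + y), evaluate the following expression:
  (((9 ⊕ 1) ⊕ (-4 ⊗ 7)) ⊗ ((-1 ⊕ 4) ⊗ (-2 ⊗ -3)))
(((9 ⊕ 1) ⊕ (-4 ⊗ 7)) ⊗ ((-1 ⊕ 4) ⊗ (-2 ⊗ -3))) = -5

Expand innermost to outermost. Recall ⊕ takes the minimum of its arguments and ⊗ takes their sum. Working out the expression (((9 ⊕ 1) ⊕ (-4 ⊗ 7)) ⊗ ((-1 ⊕ 4) ⊗ (-2 ⊗ -3))) gives -5.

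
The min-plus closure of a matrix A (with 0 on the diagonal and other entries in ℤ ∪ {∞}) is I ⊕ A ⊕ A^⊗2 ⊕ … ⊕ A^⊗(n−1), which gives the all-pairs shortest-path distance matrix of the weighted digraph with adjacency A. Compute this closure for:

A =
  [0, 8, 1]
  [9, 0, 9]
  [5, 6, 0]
Closure =
  [0, 7, 1]
  [9, 0, 9]
  [5, 6, 0]

This is the Floyd-Warshall all-pairs shortest-path computation. For each intermediate vertex k = 0, 1, …, 2, update dist[i][j] ← min(dist[i][j], dist[i][k] + dist[k][j]). The final matrix gives, for each (i, j), the minimum total weight of any directed path from i to j (possibly empty when i = j).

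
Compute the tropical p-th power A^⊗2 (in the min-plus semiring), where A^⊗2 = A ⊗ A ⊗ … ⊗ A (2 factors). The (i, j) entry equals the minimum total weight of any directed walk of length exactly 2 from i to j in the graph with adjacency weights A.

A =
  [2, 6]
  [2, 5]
A^⊗2 =
  [4, 8]
  [4, 8]

Each entry (A^⊗2)_ij equals the minimum over all length-2 walks i = v_0 → v_1 → … → v_2 = j of Σ_t A[v_t][v_{t+1}]. For example, for (i, j) = (0, 1) we minimise over 2 possible intermediate vertex sequences; the minimum is 8, attained along the walk 0 → 0 → 1.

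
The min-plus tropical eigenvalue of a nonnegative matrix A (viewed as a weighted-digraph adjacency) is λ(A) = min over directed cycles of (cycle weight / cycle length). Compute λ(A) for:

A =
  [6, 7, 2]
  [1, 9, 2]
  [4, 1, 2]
λ(A) = 4/3

Enumerate directed cycles and compute their means (weight / length). Sample:
  cycle 0 → 0: weight = 6, length = 1, mean = 6/1 ≈ 6.000
  cycle 1 → 1: weight = 9, length = 1, mean = 9/1 ≈ 9.000
  cycle 2 → 2: weight = 2, length = 1, mean = 2/1 ≈ 2.000
  cycle 0 → 1 → 0: weight = 8, length = 2, mean = 8/2 ≈ 4.000
  cycle 0 → 2 → 0: weight = 6, length = 2, mean = 6/2 ≈ 3.000
  cycle 1 → 0 → 1: weight = 8, length = 2, mean = 8/2 ≈ 4.000
Minimum mean = 1.333, attained e.g. along the cycle 0 → 2 → 1 → 0 with weight 4 and length 3. So λ(A) = 4/3 = 4/3.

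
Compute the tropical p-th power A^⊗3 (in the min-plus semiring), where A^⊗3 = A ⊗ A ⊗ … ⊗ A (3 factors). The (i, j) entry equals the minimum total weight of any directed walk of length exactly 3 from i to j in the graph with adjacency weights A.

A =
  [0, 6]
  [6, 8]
A^⊗3 =
  [0, 6]
  [6, 12]

Each entry (A^⊗3)_ij equals the minimum over all length-3 walks i = v_0 → v_1 → … → v_3 = j of Σ_t A[v_t][v_{t+1}]. For example, for (i, j) = (0, 1) we minimise over 4 possible intermediate vertex sequences; the minimum is 6, attained along the walk 0 → 0 → 0 → 1.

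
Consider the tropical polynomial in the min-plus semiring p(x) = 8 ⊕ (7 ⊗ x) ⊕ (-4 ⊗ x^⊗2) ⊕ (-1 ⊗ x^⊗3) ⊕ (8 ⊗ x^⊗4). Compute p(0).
p(0) = -4

A tropical monomial a ⊗ x^⊗i evaluates to a + i · x. Evaluating each term at x = 0:
  Term 0 contributes 8 + 0 · 0 = 8
  Term 1 contributes 7 + 1 · 0 = 7
  Term 2 contributes -4 + 2 · 0 = -4
  Term 3 contributes -1 + 3 · 0 = -1
  Term 4 contributes 8 + 4 · 0 = 8
p(0) = ⊕ of these = min[8, 7, -4, -1, 8] = -4.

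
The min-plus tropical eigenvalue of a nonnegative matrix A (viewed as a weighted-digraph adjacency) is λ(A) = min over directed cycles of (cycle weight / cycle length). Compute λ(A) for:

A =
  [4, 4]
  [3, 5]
λ(A) = 7/2

Enumerate directed cycles and compute their means (weight / length). Sample:
  cycle 0 → 0: weight = 4, length = 1, mean = 4/1 ≈ 4.000
  cycle 1 → 1: weight = 5, length = 1, mean = 5/1 ≈ 5.000
  cycle 0 → 1 → 0: weight = 7, length = 2, mean = 7/2 ≈ 3.500
  cycle 1 → 0 → 1: weight = 7, length = 2, mean = 7/2 ≈ 3.500
Minimum mean = 3.500, attained e.g. along the cycle 0 → 1 → 0 with weight 7 and length 2. So λ(A) = 7/2 = 7/2.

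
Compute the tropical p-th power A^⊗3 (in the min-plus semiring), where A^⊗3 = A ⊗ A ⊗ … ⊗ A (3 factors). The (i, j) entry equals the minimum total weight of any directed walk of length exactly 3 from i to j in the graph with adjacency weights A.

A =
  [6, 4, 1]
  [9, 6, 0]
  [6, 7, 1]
A^⊗3 =
  [8, 9, 3]
  [7, 8, 2]
  [8, 9, 3]

Each entry (A^⊗3)_ij equals the minimum over all length-3 walks i = v_0 → v_1 → … → v_3 = j of Σ_t A[v_t][v_{t+1}]. For example, for (i, j) = (0, 2) we minimise over 9 possible intermediate vertex sequences; the minimum is 3, attained along the walk 0 → 2 → 2 → 2.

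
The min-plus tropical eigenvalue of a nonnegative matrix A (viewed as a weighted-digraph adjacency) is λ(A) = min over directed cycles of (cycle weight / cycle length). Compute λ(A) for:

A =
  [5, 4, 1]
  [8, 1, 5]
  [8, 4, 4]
λ(A) = 1

Enumerate directed cycles and compute their means (weight / length). Sample:
  cycle 0 → 0: weight = 5, length = 1, mean = 5/1 ≈ 5.000
  cycle 1 → 1: weight = 1, length = 1, mean = 1/1 ≈ 1.000
  cycle 2 → 2: weight = 4, length = 1, mean = 4/1 ≈ 4.000
  cycle 0 → 1 → 0: weight = 12, length = 2, mean = 12/2 ≈ 6.000
  cycle 0 → 2 → 0: weight = 9, length = 2, mean = 9/2 ≈ 4.500
  cycle 1 → 0 → 1: weight = 12, length = 2, mean = 12/2 ≈ 6.000
Minimum mean = 1.000, attained e.g. along the cycle 1 → 1 with weight 1 and length 1. So λ(A) = 1/1 = 1.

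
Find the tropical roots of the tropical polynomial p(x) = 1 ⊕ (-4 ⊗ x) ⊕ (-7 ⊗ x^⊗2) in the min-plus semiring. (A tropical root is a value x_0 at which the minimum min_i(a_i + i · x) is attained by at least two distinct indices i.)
Roots: {3, 5}

Each tropical root is a break point of the lower envelope of the lines y = a_i + i · x (there are 3 lines, with slopes 0, 1, ..., 2). Only the lines that attain the minimum somewhere contribute to roots; other lines are dominated. Here the surviving (envelope) indices are i = 2, i = 1, i = 0.
Intersections between consecutive envelope lines give the roots: for adjacent envelope indices i < j the intersection is x = (a_i − a_j) / (j − i). Reading off the sorted break points: {3, 5}.
Verification: at each break x_0, at least two indices attain the minimum of min_i(a_i + i · x_0).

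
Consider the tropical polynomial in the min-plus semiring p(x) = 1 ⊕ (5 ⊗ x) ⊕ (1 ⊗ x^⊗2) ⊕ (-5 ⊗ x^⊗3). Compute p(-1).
p(-1) = -8

A tropical monomial a ⊗ x^⊗i evaluates to a + i · x. Evaluating each term at x = -1:
  Term 0 contributes 1 + 0 · -1 = 1
  Term 1 contributes 5 + 1 · -1 = 4
  Term 2 contributes 1 + 2 · -1 = -1
  Term 3 contributes -5 + 3 · -1 = -8
p(-1) = ⊕ of these = min[1, 4, -1, -8] = -8.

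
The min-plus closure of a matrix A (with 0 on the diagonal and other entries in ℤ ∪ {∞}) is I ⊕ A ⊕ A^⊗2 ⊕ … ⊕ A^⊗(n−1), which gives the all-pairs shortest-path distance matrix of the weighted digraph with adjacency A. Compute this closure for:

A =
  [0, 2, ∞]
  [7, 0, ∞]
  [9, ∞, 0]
Closure =
  [0, 2, ∞]
  [7, 0, ∞]
  [9, 11, 0]

This is the Floyd-Warshall all-pairs shortest-path computation. For each intermediate vertex k = 0, 1, …, 2, update dist[i][j] ← min(dist[i][j], dist[i][k] + dist[k][j]). The final matrix gives, for each (i, j), the minimum total weight of any directed path from i to j (possibly empty when i = j).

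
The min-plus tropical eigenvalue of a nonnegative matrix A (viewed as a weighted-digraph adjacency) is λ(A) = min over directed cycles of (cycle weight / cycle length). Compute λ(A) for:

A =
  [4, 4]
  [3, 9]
λ(A) = 7/2

Enumerate directed cycles and compute their means (weight / length). Sample:
  cycle 0 → 0: weight = 4, length = 1, mean = 4/1 ≈ 4.000
  cycle 1 → 1: weight = 9, length = 1, mean = 9/1 ≈ 9.000
  cycle 0 → 1 → 0: weight = 7, length = 2, mean = 7/2 ≈ 3.500
  cycle 1 → 0 → 1: weight = 7, length = 2, mean = 7/2 ≈ 3.500
Minimum mean = 3.500, attained e.g. along the cycle 0 → 1 → 0 with weight 7 and length 2. So λ(A) = 7/2 = 7/2.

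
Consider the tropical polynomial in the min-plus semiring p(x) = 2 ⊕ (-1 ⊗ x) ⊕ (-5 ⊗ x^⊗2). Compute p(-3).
p(-3) = -11

A tropical monomial a ⊗ x^⊗i evaluates to a + i · x. Evaluating each term at x = -3:
  Term 0 contributes 2 + 0 · -3 = 2
  Term 1 contributes -1 + 1 · -3 = -4
  Term 2 contributes -5 + 2 · -3 = -11
p(-3) = ⊕ of these = min[2, -4, -11] = -11.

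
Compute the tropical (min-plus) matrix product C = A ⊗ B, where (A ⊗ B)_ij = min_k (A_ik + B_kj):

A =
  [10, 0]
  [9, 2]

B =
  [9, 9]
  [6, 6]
A ⊗ B =
  [6, 6]
  [8, 8]

Apply the min-plus product entry-by-entry:
  C[0][0] = min over k of (A[0][0] + B[0][0] = 10 + 9 = 19, A[0][1] + B[1][0] = 0 + 6 = 6) = 6 (attained at k = 1)
  C[0][1] = min over k of (A[0][0] + B[0][1] = 10 + 9 = 19, A[0][1] + B[1][1] = 0 + 6 = 6) = 6 (attained at k = 1)
  C[1][0] = min over k of (A[1][0] + B[0][0] = 9 + 9 = 18, A[1][1] + B[1][0] = 2 + 6 = 8) = 8 (attained at k = 1)
  C[1][1] = min over k of (A[1][0] + B[0][1] = 9 + 9 = 18, A[1][1] + B[1][1] = 2 + 6 = 8) = 8 (attained at k = 1)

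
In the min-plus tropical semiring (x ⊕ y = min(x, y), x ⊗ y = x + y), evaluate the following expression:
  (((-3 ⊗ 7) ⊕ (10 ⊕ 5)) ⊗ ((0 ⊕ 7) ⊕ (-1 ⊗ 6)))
(((-3 ⊗ 7) ⊕ (10 ⊕ 5)) ⊗ ((0 ⊕ 7) ⊕ (-1 ⊗ 6))) = 4

Expand innermost to outermost. Recall ⊕ takes the minimum of its arguments and ⊗ takes their sum. Working out the expression (((-3 ⊗ 7) ⊕ (10 ⊕ 5)) ⊗ ((0 ⊕ 7) ⊕ (-1 ⊗ 6))) gives 4.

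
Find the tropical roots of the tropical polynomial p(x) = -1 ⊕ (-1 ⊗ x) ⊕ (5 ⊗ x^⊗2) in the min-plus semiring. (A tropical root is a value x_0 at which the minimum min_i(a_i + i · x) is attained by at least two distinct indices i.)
Roots: {-6, 0}

Each tropical root is a break point of the lower envelope of the lines y = a_i + i · x (there are 3 lines, with slopes 0, 1, ..., 2). Only the lines that attain the minimum somewhere contribute to roots; other lines are dominated. Here the surviving (envelope) indices are i = 2, i = 1, i = 0.
Intersections between consecutive envelope lines give the roots: for adjacent envelope indices i < j the intersection is x = (a_i − a_j) / (j − i). Reading off the sorted break points: {-6, 0}.
Verification: at each break x_0, at least two indices attain the minimum of min_i(a_i + i · x_0).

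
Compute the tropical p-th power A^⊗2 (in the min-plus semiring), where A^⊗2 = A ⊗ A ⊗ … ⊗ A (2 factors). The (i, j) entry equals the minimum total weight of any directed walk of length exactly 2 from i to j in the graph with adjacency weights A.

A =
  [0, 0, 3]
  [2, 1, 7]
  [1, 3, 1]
A^⊗2 =
  [0, 0, 3]
  [2, 2, 5]
  [1, 1, 2]

Each entry (A^⊗2)_ij equals the minimum over all length-2 walks i = v_0 → v_1 → … → v_2 = j of Σ_t A[v_t][v_{t+1}]. For example, for (i, j) = (0, 2) we minimise over 3 possible intermediate vertex sequences; the minimum is 3, attained along the walk 0 → 0 → 2.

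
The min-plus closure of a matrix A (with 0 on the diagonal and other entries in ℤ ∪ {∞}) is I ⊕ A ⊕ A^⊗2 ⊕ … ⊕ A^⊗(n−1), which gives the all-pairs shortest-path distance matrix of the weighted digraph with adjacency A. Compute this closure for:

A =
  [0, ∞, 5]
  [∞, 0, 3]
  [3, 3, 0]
Closure =
  [0, 8, 5]
  [6, 0, 3]
  [3, 3, 0]

This is the Floyd-Warshall all-pairs shortest-path computation. For each intermediate vertex k = 0, 1, …, 2, update dist[i][j] ← min(dist[i][j], dist[i][k] + dist[k][j]). The final matrix gives, for each (i, j), the minimum total weight of any directed path from i to j (possibly empty when i = j).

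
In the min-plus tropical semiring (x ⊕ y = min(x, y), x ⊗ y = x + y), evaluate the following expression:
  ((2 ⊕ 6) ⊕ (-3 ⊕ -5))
((2 ⊕ 6) ⊕ (-3 ⊕ -5)) = -5

Expand innermost to outermost. Recall ⊕ takes the minimum of its arguments and ⊗ takes their sum. Working out the expression ((2 ⊕ 6) ⊕ (-3 ⊕ -5)) gives -5.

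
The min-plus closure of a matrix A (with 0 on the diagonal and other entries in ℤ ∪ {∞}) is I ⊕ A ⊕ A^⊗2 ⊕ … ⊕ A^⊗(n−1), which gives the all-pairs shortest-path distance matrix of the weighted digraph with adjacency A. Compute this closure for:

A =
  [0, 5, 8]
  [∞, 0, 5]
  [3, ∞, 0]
Closure =
  [0, 5, 8]
  [8, 0, 5]
  [3, 8, 0]

This is the Floyd-Warshall all-pairs shortest-path computation. For each intermediate vertex k = 0, 1, …, 2, update dist[i][j] ← min(dist[i][j], dist[i][k] + dist[k][j]). The final matrix gives, for each (i, j), the minimum total weight of any directed path from i to j (possibly empty when i = j).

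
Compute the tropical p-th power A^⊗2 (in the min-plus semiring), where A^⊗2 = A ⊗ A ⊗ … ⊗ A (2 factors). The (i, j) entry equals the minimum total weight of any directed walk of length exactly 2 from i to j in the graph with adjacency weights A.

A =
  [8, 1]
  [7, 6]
A^⊗2 =
  [8, 7]
  [13, 8]

Each entry (A^⊗2)_ij equals the minimum over all length-2 walks i = v_0 → v_1 → … → v_2 = j of Σ_t A[v_t][v_{t+1}]. For example, for (i, j) = (0, 1) we minimise over 2 possible intermediate vertex sequences; the minimum is 7, attained along the walk 0 → 1 → 1.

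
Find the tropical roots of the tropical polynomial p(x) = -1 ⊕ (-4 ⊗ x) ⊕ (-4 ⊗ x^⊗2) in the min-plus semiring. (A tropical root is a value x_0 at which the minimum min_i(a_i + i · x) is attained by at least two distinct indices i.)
Roots: {0, 3}

Each tropical root is a break point of the lower envelope of the lines y = a_i + i · x (there are 3 lines, with slopes 0, 1, ..., 2). Only the lines that attain the minimum somewhere contribute to roots; other lines are dominated. Here the surviving (envelope) indices are i = 2, i = 1, i = 0.
Intersections between consecutive envelope lines give the roots: for adjacent envelope indices i < j the intersection is x = (a_i − a_j) / (j − i). Reading off the sorted break points: {0, 3}.
Verification: at each break x_0, at least two indices attain the minimum of min_i(a_i + i · x_0).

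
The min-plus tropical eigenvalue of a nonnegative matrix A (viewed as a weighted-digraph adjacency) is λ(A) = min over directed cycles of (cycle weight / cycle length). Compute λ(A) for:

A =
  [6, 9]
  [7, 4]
λ(A) = 4

Enumerate directed cycles and compute their means (weight / length). Sample:
  cycle 0 → 0: weight = 6, length = 1, mean = 6/1 ≈ 6.000
  cycle 1 → 1: weight = 4, length = 1, mean = 4/1 ≈ 4.000
  cycle 0 → 1 → 0: weight = 16, length = 2, mean = 16/2 ≈ 8.000
  cycle 1 → 0 → 1: weight = 16, length = 2, mean = 16/2 ≈ 8.000
Minimum mean = 4.000, attained e.g. along the cycle 1 → 1 with weight 4 and length 1. So λ(A) = 4/1 = 4.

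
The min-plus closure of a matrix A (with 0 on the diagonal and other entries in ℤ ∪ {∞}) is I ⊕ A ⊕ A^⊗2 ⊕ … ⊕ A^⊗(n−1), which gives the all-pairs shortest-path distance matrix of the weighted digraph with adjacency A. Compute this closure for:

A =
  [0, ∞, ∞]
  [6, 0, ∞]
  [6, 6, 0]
Closure =
  [0, ∞, ∞]
  [6, 0, ∞]
  [6, 6, 0]

This is the Floyd-Warshall all-pairs shortest-path computation. For each intermediate vertex k = 0, 1, …, 2, update dist[i][j] ← min(dist[i][j], dist[i][k] + dist[k][j]). The final matrix gives, for each (i, j), the minimum total weight of any directed path from i to j (possibly empty when i = j).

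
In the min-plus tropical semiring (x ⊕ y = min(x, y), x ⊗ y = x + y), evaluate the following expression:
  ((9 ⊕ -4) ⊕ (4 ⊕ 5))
((9 ⊕ -4) ⊕ (4 ⊕ 5)) = -4

Expand innermost to outermost. Recall ⊕ takes the minimum of its arguments and ⊗ takes their sum. Working out the expression ((9 ⊕ -4) ⊕ (4 ⊕ 5)) gives -4.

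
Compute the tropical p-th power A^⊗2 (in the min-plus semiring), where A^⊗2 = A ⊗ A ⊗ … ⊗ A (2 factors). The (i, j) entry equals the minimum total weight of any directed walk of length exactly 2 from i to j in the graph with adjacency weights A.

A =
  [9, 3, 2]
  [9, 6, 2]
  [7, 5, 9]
A^⊗2 =
  [9, 7, 5]
  [9, 7, 8]
  [14, 10, 7]

Each entry (A^⊗2)_ij equals the minimum over all length-2 walks i = v_0 → v_1 → … → v_2 = j of Σ_t A[v_t][v_{t+1}]. For example, for (i, j) = (0, 2) we minimise over 3 possible intermediate vertex sequences; the minimum is 5, attained along the walk 0 → 1 → 2.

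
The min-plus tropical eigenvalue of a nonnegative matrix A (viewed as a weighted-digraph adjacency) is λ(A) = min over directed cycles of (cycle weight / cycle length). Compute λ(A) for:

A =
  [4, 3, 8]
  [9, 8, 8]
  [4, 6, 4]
λ(A) = 4

Enumerate directed cycles and compute their means (weight / length). Sample:
  cycle 0 → 0: weight = 4, length = 1, mean = 4/1 ≈ 4.000
  cycle 1 → 1: weight = 8, length = 1, mean = 8/1 ≈ 8.000
  cycle 2 → 2: weight = 4, length = 1, mean = 4/1 ≈ 4.000
  cycle 0 → 1 → 0: weight = 12, length = 2, mean = 12/2 ≈ 6.000
  cycle 0 → 2 → 0: weight = 12, length = 2, mean = 12/2 ≈ 6.000
  cycle 1 → 0 → 1: weight = 12, length = 2, mean = 12/2 ≈ 6.000
Minimum mean = 4.000, attained e.g. along the cycle 0 → 0 with weight 4 and length 1. So λ(A) = 4/1 = 4.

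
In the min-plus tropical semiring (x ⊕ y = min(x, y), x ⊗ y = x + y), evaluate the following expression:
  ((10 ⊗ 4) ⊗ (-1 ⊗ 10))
((10 ⊗ 4) ⊗ (-1 ⊗ 10)) = 23

Expand innermost to outermost. Recall ⊕ takes the minimum of its arguments and ⊗ takes their sum. Working out the expression ((10 ⊗ 4) ⊗ (-1 ⊗ 10)) gives 23.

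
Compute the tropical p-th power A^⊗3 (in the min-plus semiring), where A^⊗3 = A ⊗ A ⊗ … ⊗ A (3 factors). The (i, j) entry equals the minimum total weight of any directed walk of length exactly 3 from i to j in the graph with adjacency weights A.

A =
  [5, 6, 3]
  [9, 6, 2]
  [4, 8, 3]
A^⊗3 =
  [10, 13, 9]
  [9, 12, 8]
  [10, 13, 9]

Each entry (A^⊗3)_ij equals the minimum over all length-3 walks i = v_0 → v_1 → … → v_3 = j of Σ_t A[v_t][v_{t+1}]. For example, for (i, j) = (0, 2) we minimise over 9 possible intermediate vertex sequences; the minimum is 9, attained along the walk 0 → 2 → 2 → 2.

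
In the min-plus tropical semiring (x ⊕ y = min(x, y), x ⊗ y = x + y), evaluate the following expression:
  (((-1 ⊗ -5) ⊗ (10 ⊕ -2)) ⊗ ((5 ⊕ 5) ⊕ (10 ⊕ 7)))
(((-1 ⊗ -5) ⊗ (10 ⊕ -2)) ⊗ ((5 ⊕ 5) ⊕ (10 ⊕ 7))) = -3

Expand innermost to outermost. Recall ⊕ takes the minimum of its arguments and ⊗ takes their sum. Working out the expression (((-1 ⊗ -5) ⊗ (10 ⊕ -2)) ⊗ ((5 ⊕ 5) ⊕ (10 ⊕ 7))) gives -3.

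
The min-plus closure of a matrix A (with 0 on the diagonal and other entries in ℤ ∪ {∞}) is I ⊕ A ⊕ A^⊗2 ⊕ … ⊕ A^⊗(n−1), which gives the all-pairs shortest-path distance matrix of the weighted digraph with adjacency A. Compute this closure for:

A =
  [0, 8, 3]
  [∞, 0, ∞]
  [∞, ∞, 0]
Closure =
  [0, 8, 3]
  [∞, 0, ∞]
  [∞, ∞, 0]

This is the Floyd-Warshall all-pairs shortest-path computation. For each intermediate vertex k = 0, 1, …, 2, update dist[i][j] ← min(dist[i][j], dist[i][k] + dist[k][j]). The final matrix gives, for each (i, j), the minimum total weight of any directed path from i to j (possibly empty when i = j).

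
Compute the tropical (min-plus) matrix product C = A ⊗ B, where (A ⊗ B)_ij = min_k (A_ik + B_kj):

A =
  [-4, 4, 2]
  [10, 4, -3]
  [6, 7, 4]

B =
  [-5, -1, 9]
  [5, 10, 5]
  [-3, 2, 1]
A ⊗ B =
  [-9, -5, 3]
  [-6, -1, -2]
  [1, 5, 5]

Apply the min-plus product entry-by-entry:
  C[0][0] = min over k of (A[0][0] + B[0][0] = -4 + -5 = -9, A[0][1] + B[1][0] = 4 + 5 = 9, A[0][2] + B[2][0] = 2 + -3 = -1) = -9 (attained at k = 0)
  C[0][1] = min over k of (A[0][0] + B[0][1] = -4 + -1 = -5, A[0][1] + B[1][1] = 4 + 10 = 14, A[0][2] + B[2][1] = 2 + 2 = 4) = -5 (attained at k = 0)
  C[0][2] = min over k of (A[0][0] + B[0][2] = -4 + 9 = 5, A[0][1] + B[1][2] = 4 + 5 = 9, A[0][2] + B[2][2] = 2 + 1 = 3) = 3 (attained at k = 2)
  C[1][0] = min over k of (A[1][0] + B[0][0] = 10 + -5 = 5, A[1][1] + B[1][0] = 4 + 5 = 9, A[1][2] + B[2][0] = -3 + -3 = -6) = -6 (attained at k = 2)
  C[1][1] = min over k of (A[1][0] + B[0][1] = 10 + -1 = 9, A[1][1] + B[1][1] = 4 + 10 = 14, A[1][2] + B[2][1] = -3 + 2 = -1) = -1 (attained at k = 2)
  C[1][2] = min over k of (A[1][0] + B[0][2] = 10 + 9 = 19, A[1][1] + B[1][2] = 4 + 5 = 9, A[1][2] + B[2][2] = -3 + 1 = -2) = -2 (attained at k = 2)
  C[2][0] = min over k of (A[2][0] + B[0][0] = 6 + -5 = 1, A[2][1] + B[1][0] = 7 + 5 = 12, A[2][2] + B[2][0] = 4 + -3 = 1) = 1 (attained at k = 0)
  C[2][1] = min over k of (A[2][0] + B[0][1] = 6 + -1 = 5, A[2][1] + B[1][1] = 7 + 10 = 17, A[2][2] + B[2][1] = 4 + 2 = 6) = 5 (attained at k = 0)
  C[2][2] = min over k of (A[2][0] + B[0][2] = 6 + 9 = 15, A[2][1] + B[1][2] = 7 + 5 = 12, A[2][2] + B[2][2] = 4 + 1 = 5) = 5 (attained at k = 2)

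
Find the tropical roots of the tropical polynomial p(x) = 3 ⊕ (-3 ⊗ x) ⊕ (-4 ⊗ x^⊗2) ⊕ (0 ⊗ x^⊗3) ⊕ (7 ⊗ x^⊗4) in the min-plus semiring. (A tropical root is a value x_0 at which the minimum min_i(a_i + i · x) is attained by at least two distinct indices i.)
Roots: {-7, -4, 1, 6}

Each tropical root is a break point of the lower envelope of the lines y = a_i + i · x (there are 5 lines, with slopes 0, 1, ..., 4). Only the lines that attain the minimum somewhere contribute to roots; other lines are dominated. Here the surviving (envelope) indices are i = 4, i = 3, i = 2, i = 1, i = 0.
Intersections between consecutive envelope lines give the roots: for adjacent envelope indices i < j the intersection is x = (a_i − a_j) / (j − i). Reading off the sorted break points: {-7, -4, 1, 6}.
Verification: at each break x_0, at least two indices attain the minimum of min_i(a_i + i · x_0).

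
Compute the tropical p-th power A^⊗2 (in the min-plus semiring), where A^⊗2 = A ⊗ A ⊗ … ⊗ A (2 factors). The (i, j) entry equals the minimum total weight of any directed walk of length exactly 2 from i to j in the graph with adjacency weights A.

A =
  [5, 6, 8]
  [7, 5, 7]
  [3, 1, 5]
A^⊗2 =
  [10, 9, 13]
  [10, 8, 12]
  [8, 6, 8]

Each entry (A^⊗2)_ij equals the minimum over all length-2 walks i = v_0 → v_1 → … → v_2 = j of Σ_t A[v_t][v_{t+1}]. For example, for (i, j) = (0, 2) we minimise over 3 possible intermediate vertex sequences; the minimum is 13, attained along the walk 0 → 0 → 2.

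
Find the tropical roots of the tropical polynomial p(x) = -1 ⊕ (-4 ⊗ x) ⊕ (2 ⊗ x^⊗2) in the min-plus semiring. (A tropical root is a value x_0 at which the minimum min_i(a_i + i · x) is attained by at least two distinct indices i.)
Roots: {-6, 3}

Each tropical root is a break point of the lower envelope of the lines y = a_i + i · x (there are 3 lines, with slopes 0, 1, ..., 2). Only the lines that attain the minimum somewhere contribute to roots; other lines are dominated. Here the surviving (envelope) indices are i = 2, i = 1, i = 0.
Intersections between consecutive envelope lines give the roots: for adjacent envelope indices i < j the intersection is x = (a_i − a_j) / (j − i). Reading off the sorted break points: {-6, 3}.
Verification: at each break x_0, at least two indices attain the minimum of min_i(a_i + i · x_0).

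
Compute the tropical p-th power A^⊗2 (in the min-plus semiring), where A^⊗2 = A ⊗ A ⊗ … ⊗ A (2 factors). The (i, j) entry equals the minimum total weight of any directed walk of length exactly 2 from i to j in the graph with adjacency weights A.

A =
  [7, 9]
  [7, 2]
A^⊗2 =
  [14, 11]
  [9, 4]

Each entry (A^⊗2)_ij equals the minimum over all length-2 walks i = v_0 → v_1 → … → v_2 = j of Σ_t A[v_t][v_{t+1}]. For example, for (i, j) = (0, 1) we minimise over 2 possible intermediate vertex sequences; the minimum is 11, attained along the walk 0 → 1 → 1.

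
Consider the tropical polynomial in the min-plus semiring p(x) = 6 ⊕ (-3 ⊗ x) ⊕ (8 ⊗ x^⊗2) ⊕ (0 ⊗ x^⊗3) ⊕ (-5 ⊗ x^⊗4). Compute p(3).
p(3) = 0

A tropical monomial a ⊗ x^⊗i evaluates to a + i · x. Evaluating each term at x = 3:
  Term 0 contributes 6 + 0 · 3 = 6
  Term 1 contributes -3 + 1 · 3 = 0
  Term 2 contributes 8 + 2 · 3 = 14
  Term 3 contributes 0 + 3 · 3 = 9
  Term 4 contributes -5 + 4 · 3 = 7
p(3) = ⊕ of these = min[6, 0, 14, 9, 7] = 0.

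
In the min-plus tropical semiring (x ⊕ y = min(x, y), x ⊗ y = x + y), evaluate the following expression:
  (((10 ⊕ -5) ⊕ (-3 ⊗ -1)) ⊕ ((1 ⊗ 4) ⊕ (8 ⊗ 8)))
(((10 ⊕ -5) ⊕ (-3 ⊗ -1)) ⊕ ((1 ⊗ 4) ⊕ (8 ⊗ 8))) = -5

Expand innermost to outermost. Recall ⊕ takes the minimum of its arguments and ⊗ takes their sum. Working out the expression (((10 ⊕ -5) ⊕ (-3 ⊗ -1)) ⊕ ((1 ⊗ 4) ⊕ (8 ⊗ 8))) gives -5.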